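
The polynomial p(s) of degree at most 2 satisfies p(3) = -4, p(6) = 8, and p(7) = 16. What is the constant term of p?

2

Write p(s) = as^2 + bs + c. Substituting each data point gives a linear system:
  9a + 3b + c = -4
  36a + 6b + c = 8
  49a + 7b + c = 16
Solving the system yields a = 1, b = -5, c = 2.
So p(s) = s^2 - 5s + 2.
The constant term is 2.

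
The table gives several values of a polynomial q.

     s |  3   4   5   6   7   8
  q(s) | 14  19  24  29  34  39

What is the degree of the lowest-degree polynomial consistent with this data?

Forward differences of the values at s = 3, 4, 5, 6, 7, 8:
  q  : 14  19  24  29  34  39
  Δ  : 5  5  5  5  5
  Δ^2: 0  0  0  0
  Δ^3: 0  0  0
  Δ^4: 0  0
  Δ^5: 0
The first differences are constant (5) and nonzero, while all higher differences vanish, so the minimal degree is 1.

1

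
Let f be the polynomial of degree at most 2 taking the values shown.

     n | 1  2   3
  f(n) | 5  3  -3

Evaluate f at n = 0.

3

Write f(n) = an^2 + bn + c. Substituting each data point gives a linear system:
  a + b + c = 5
  4a + 2b + c = 3
  9a + 3b + c = -3
Solving the system yields a = -2, b = 4, c = 3.
So f(n) = -2n² + 4n + 3.
Then f(0) = 3.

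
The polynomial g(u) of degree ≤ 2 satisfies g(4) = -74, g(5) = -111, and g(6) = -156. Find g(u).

Using the Lagrange interpolation formula with nodes 4, 5, 6:
  L_0(u) = (u - 5)(u - 6) / 2
  L_1(u) = (u - 4)(u - 6) / -1
  L_2(u) = (u - 4)(u - 5) / 2
Then g(u) = -74·L_0(u) - 111·L_1(u) - 156·L_2(u).
Expanding and collecting terms gives g(u) = -4u^2 - u - 6.
Check: g(4) = -74. ✓

g(u) = -4u^2 - u - 6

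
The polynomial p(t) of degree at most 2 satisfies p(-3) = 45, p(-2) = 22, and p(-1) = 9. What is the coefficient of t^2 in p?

5

Write p(t) = at^2 + bt + c. Substituting each data point gives a linear system:
  9a - 3b + c = 45
  4a - 2b + c = 22
  a - b + c = 9
Solving the system yields a = 5, b = 2, c = 6.
So p(t) = 5t^2 + 2t + 6.
The leading coefficient is 5.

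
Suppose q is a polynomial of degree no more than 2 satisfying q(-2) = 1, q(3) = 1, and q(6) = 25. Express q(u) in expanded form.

Write q(u) = au^2 + bu + c. Substituting each data point gives a linear system:
  4a - 2b + c = 1
  9a + 3b + c = 1
  36a + 6b + c = 25
Solving the system yields a = 1, b = -1, c = -5.
So q(u) = u^2 - u - 5.
Check: q(-2) = 1. ✓

q(u) = u^2 - u - 5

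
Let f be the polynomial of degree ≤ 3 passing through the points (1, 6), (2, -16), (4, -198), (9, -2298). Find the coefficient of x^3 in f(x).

Write f(x) = ax^3 + bx^2 + cx + d. Substituting each data point gives a linear system:
  a + b + c + d = 6
  8a + 4b + 2c + d = -16
  64a + 16b + 4c + d = -198
  729a + 81b + 9c + d = -2298
Solving the system yields a = -3, b = -2, c = 5, d = 6.
So f(x) = -3x^3 - 2x^2 + 5x + 6.
The leading coefficient is -3.

-3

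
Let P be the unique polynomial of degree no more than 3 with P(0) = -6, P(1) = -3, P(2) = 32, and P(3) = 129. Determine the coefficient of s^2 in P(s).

Write P(s) = as^3 + bs^2 + cs + d. Substituting each data point gives a linear system:
  d = -6
  a + b + c + d = -3
  8a + 4b + 2c + d = 32
  27a + 9b + 3c + d = 129
Solving the system yields a = 5, b = 1, c = -3, d = -6.
So P(s) = 5s^3 + s^2 - 3s - 6.
The coefficient of s^2 is 1.

1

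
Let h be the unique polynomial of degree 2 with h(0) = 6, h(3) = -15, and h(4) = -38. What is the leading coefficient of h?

-4

Write h(s) = as^2 + bs + c. Substituting each data point gives a linear system:
  c = 6
  9a + 3b + c = -15
  16a + 4b + c = -38
Solving the system yields a = -4, b = 5, c = 6.
So h(s) = -4s^2 + 5s + 6.
The leading coefficient is -4.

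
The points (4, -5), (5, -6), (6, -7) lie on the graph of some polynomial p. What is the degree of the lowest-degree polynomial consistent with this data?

Forward differences of the values at s = 4, 5, 6:
  p  : -5  -6  -7
  Δ  : -1  -1
  Δ^2: 0
The first differences are constant (-1) and nonzero, while all higher differences vanish, so the minimal degree is 1.

1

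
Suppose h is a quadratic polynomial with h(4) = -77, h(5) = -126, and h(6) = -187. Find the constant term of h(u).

Write h(u) = au^2 + bu + c. Substituting each data point gives a linear system:
  16a + 4b + c = -77
  25a + 5b + c = -126
  36a + 6b + c = -187
Solving the system yields a = -6, b = 5, c = -1.
So h(u) = -6u² + 5u - 1.
The constant term is -1.

-1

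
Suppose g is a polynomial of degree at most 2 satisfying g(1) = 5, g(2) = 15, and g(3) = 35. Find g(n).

Write g(n) = an^2 + bn + c. Substituting each data point gives a linear system:
  a + b + c = 5
  4a + 2b + c = 15
  9a + 3b + c = 35
Solving the system yields a = 5, b = -5, c = 5.
So g(n) = 5n^2 - 5n + 5.
Check: g(3) = 35. ✓

g(n) = 5n^2 - 5n + 5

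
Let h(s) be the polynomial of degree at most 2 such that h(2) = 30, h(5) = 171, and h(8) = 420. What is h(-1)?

Using the Lagrange interpolation formula with nodes 2, 5, 8:
  L_0(s) = (s - 5)(s - 8) / 18
  L_1(s) = (s - 2)(s - 8) / -9
  L_2(s) = (s - 2)(s - 5) / 18
Then h(s) = 30·L_0(s) + 171·L_1(s) + 420·L_2(s).
Expanding and collecting terms gives h(s) = 6s^2 + 5s - 4.
Evaluating at s = -1: h(-1) = -3.

-3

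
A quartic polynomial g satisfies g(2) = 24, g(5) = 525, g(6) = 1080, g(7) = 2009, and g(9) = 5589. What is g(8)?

Write g(s) = as^4 + bs^3 + cs^2 + ds + e. Substituting each data point gives a linear system:
  16a + 8b + 4c + 2d + e = 24
  625a + 125b + 25c + 5d + e = 525
  1296a + 216b + 36c + 6d + e = 1080
  2401a + 343b + 49c + 7d + e = 2009
  6561a + 729b + 81c + 9d + e = 5589
Solving the system yields a = 1, b = -2, c = 6, d = 0, e = 0.
So g(s) = s^4 - 2s^3 + 6s^2.
Then g(8) = 3456.

3456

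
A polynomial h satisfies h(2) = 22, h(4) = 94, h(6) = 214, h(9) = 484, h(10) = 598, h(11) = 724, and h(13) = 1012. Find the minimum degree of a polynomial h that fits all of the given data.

Divided differences on the nodes 2, 4, 6, 9, 10, 11, 13:
  order 0: 22  94  214  484  598  724  1012
  order 1: 36  60  90  114  126  144
  order 2: 6  6  6  6  6
  order 3: 0  0  0  0
  order 4: 0  0  0
  order 5: 0  0
  order 6: 0
The order-2 divided differences are all 6 (nonzero) and every higher order vanishes, so the data lies on a polynomial of degree exactly 2.

2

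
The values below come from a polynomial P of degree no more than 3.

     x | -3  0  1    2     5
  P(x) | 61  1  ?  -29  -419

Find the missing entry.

-3

The 4 known points determine the degree-3 polynomial uniquely.
Write P(x) = ax^3 + bx^2 + cx + d. Substituting each data point gives a linear system:
  -27a + 9b - 3c + d = 61
  d = 1
  8a + 4b + 2c + d = -29
  125a + 25b + 5c + d = -419
Solving the system yields a = -3, b = -2, c = 1, d = 1.
So P(x) = -3x^3 - 2x^2 + x + 1.
Then P(1) = -3.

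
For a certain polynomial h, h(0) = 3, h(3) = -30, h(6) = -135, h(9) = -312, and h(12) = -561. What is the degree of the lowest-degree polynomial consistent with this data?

2

Forward differences of the values at s = 0, 3, 6, 9, 12:
  h  : 3  -30  -135  -312  -561
  Δ  : -33  -105  -177  -249
  Δ^2: -72  -72  -72
  Δ^3: 0  0
  Δ^4: 0
The second differences are constant (-72) and nonzero, while all higher differences vanish, so the minimal degree is 2.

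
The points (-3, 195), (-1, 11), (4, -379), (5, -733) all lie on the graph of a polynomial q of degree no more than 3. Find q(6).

-1263

Write q(s) = as^3 + bs^2 + cs + d. Substituting each data point gives a linear system:
  -27a + 9b - 3c + d = 195
  -a + b - c + d = 11
  64a + 16b + 4c + d = -379
  125a + 25b + 5c + d = -733
Solving the system yields a = -6, b = 2, c = -6, d = -3.
So q(s) = -6s^3 + 2s^2 - 6s - 3.
Then q(6) = -1263.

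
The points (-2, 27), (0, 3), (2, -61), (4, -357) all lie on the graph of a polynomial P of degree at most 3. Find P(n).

Write P(n) = an^3 + bn^2 + cn + d. Substituting each data point gives a linear system:
  -8a + 4b - 2c + d = 27
  d = 3
  8a + 4b + 2c + d = -61
  64a + 16b + 4c + d = -357
Solving the system yields a = -4, b = -5, c = -6, d = 3.
So P(n) = -4n^3 - 5n^2 - 6n + 3.
Check: P(4) = -357. ✓

P(n) = -4n^3 - 5n^2 - 6n + 3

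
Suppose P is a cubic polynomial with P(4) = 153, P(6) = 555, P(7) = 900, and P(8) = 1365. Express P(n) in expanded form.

Write P(n) = an^3 + bn^2 + cn + d. Substituting each data point gives a linear system:
  64a + 16b + 4c + d = 153
  216a + 36b + 6c + d = 555
  343a + 49b + 7c + d = 900
  512a + 64b + 8c + d = 1365
Solving the system yields a = 3, b = -3, c = 3, d = -3.
So P(n) = 3n³ - 3n² + 3n - 3.
Check: P(8) = 1365. ✓

P(n) = 3n^3 - 3n^2 + 3n - 3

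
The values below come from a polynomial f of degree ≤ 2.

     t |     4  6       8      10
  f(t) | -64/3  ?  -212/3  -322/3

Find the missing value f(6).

The 3 known points determine the degree-2 polynomial uniquely.
Write f(t) = at^2 + bt + c. Substituting each data point gives a linear system:
  16a + 4b + c = -64/3
  64a + 8b + c = -212/3
  100a + 10b + c = -322/3
Solving the system yields a = -1, b = -1/3, c = -4.
So f(t) = -t^2 - (1/3)t - 4.
Then f(6) = -42.

-42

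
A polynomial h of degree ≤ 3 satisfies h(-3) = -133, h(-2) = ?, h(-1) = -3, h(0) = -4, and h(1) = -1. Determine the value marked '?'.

The 4 known points determine the degree-3 polynomial uniquely.
Write h(s) = as^3 + bs^2 + cs + d. Substituting each data point gives a linear system:
  -27a + 9b - 3c + d = -133
  -a + b - c + d = -3
  d = -4
  a + b + c + d = -1
Solving the system yields a = 6, b = 2, c = -5, d = -4.
So h(s) = 6s^3 + 2s^2 - 5s - 4.
Then h(-2) = -34.

-34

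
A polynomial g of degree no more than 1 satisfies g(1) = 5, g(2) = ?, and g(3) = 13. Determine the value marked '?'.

On equispaced nodes a degree-1 polynomial has vanishing second forward difference, so
  g(1) - 2·g(2) + g(3) = 0.
Substituting the known values and solving for g(2):
  -2·g(2) = -18
  g(2) = 9.

9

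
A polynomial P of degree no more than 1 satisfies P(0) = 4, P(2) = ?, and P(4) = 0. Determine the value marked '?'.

On equispaced nodes a degree-1 polynomial has vanishing second forward difference, so
  P(0) - 2·P(2) + P(4) = 0.
Substituting the known values and solving for P(2):
  -2·P(2) = -4
  P(2) = 2.

2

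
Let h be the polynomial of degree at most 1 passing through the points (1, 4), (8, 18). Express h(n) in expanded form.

h(n) = 2n + 2

Write h(n) = an + b. Substituting each data point gives a linear system:
  a + b = 4
  8a + b = 18
Solving the system yields a = 2, b = 2.
So h(n) = 2n + 2.
Check: h(1) = 4. ✓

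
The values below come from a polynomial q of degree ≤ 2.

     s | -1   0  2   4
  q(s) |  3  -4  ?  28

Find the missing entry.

The 3 known points determine the degree-2 polynomial uniquely.
Write q(s) = as^2 + bs + c. Substituting each data point gives a linear system:
  a - b + c = 3
  c = -4
  16a + 4b + c = 28
Solving the system yields a = 3, b = -4, c = -4.
So q(s) = 3s^2 - 4s - 4.
Then q(2) = 0.

0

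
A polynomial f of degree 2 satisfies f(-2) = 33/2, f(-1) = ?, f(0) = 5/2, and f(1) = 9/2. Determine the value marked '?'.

On equispaced nodes a degree-2 polynomial has vanishing third forward difference, so
  - f(-2) + 3·f(-1) - 3·f(0) + f(1) = 0.
Substituting the known values and solving for f(-1):
  3·f(-1) = 39/2
  f(-1) = 13/2.

13/2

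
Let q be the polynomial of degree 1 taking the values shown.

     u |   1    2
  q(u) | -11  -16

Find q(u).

Write q(u) = au + b. Substituting each data point gives a linear system:
  a + b = -11
  2a + b = -16
Solving the system yields a = -5, b = -6.
So q(u) = -5u - 6.
Check: q(2) = -16. ✓

q(u) = -5u - 6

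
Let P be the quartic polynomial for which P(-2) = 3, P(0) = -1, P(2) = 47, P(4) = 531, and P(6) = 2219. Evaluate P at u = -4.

59

Forward differences of the values at u = -2, 0, 2, 4, 6:
  P  : 3  -1  47  531  2219
  Δ  : -4  48  484  1688
  Δ^2: 52  436  1204
  Δ^3: 384  768
  Δ^4: 384
The fourth differences are constant, confirming degree 4.
Interpolating (Newton forward form) and evaluating at u = -4 gives P(-4) = 59.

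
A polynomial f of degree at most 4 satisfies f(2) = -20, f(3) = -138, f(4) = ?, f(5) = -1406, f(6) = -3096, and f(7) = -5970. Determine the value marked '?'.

On equispaced nodes a degree-4 polynomial has vanishing fifth forward difference, so
  - f(2) + 5·f(3) - 10·f(4) + 10·f(5) - 5·f(6) + f(7) = 0.
Substituting the known values and solving for f(4):
  -10·f(4) = 5220
  f(4) = -522.

-522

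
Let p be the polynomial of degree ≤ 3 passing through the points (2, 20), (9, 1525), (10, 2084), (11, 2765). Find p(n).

Write p(n) = an^3 + bn^2 + cn + d. Substituting each data point gives a linear system:
  8a + 4b + 2c + d = 20
  729a + 81b + 9c + d = 1525
  1000a + 100b + 10c + d = 2084
  1331a + 121b + 11c + d = 2765
Solving the system yields a = 2, b = 1, c = -2, d = 4.
So p(n) = 2n^3 + n^2 - 2n + 4.
Check: p(2) = 20. ✓

p(n) = 2n^3 + n^2 - 2n + 4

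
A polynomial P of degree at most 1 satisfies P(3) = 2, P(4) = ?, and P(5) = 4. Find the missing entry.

3

The 2 known points determine the degree-1 polynomial uniquely.
Write P(u) = au + b. Substituting each data point gives a linear system:
  3a + b = 2
  5a + b = 4
Solving the system yields a = 1, b = -1.
So P(u) = u - 1.
Then P(4) = 3.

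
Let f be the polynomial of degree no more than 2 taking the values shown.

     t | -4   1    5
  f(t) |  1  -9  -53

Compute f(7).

-87

Using the Lagrange interpolation formula with nodes -4, 1, 5:
  L_0(t) = (t - 1)(t - 5) / 45
  L_1(t) = (t + 4)(t - 5) / -20
  L_2(t) = (t + 4)(t - 1) / 36
Then f(t) = 1·L_0(t) - 9·L_1(t) - 53·L_2(t).
Expanding and collecting terms gives f(t) = -t^2 - 5t - 3.
Evaluating at t = 7: f(7) = -87.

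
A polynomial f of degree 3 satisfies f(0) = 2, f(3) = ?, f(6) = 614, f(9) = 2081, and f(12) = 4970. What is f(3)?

83

On equispaced nodes a degree-3 polynomial has vanishing fourth forward difference, so
  f(0) - 4·f(3) + 6·f(6) - 4·f(9) + f(12) = 0.
Substituting the known values and solving for f(3):
  -4·f(3) = -332
  f(3) = 83.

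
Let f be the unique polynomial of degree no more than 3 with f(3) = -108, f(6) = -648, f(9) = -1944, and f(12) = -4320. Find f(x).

f(x) = -2x^3 - 6x^2

Write f(x) = ax^3 + bx^2 + cx + d. Substituting each data point gives a linear system:
  27a + 9b + 3c + d = -108
  216a + 36b + 6c + d = -648
  729a + 81b + 9c + d = -1944
  1728a + 144b + 12c + d = -4320
Solving the system yields a = -2, b = -6, c = 0, d = 0.
So f(x) = -2x^3 - 6x^2.
Check: f(6) = -648. ✓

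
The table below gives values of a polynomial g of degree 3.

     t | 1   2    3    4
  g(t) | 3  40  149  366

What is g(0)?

2

Write g(t) = at^3 + bt^2 + ct + d. Substituting each data point gives a linear system:
  a + b + c + d = 3
  8a + 4b + 2c + d = 40
  27a + 9b + 3c + d = 149
  64a + 16b + 4c + d = 366
Solving the system yields a = 6, b = 0, c = -5, d = 2.
So g(t) = 6t^3 - 5t + 2.
Then g(0) = 2.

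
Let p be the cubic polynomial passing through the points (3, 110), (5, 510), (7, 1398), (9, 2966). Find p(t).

p(t) = 4t^3 + t^2 - 4t + 5

Write p(t) = at^3 + bt^2 + ct + d. Substituting each data point gives a linear system:
  27a + 9b + 3c + d = 110
  125a + 25b + 5c + d = 510
  343a + 49b + 7c + d = 1398
  729a + 81b + 9c + d = 2966
Solving the system yields a = 4, b = 1, c = -4, d = 5.
So p(t) = 4t³ + t² - 4t + 5.
Check: p(9) = 2966. ✓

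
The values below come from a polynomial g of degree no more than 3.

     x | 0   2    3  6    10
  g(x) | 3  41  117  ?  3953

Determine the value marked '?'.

861

The 4 known points determine the degree-3 polynomial uniquely.
Write g(x) = ax^3 + bx^2 + cx + d. Substituting each data point gives a linear system:
  d = 3
  8a + 4b + 2c + d = 41
  27a + 9b + 3c + d = 117
  1000a + 100b + 10c + d = 3953
Solving the system yields a = 4, b = -1, c = 5, d = 3.
So g(x) = 4x³ - x² + 5x + 3.
Then g(6) = 861.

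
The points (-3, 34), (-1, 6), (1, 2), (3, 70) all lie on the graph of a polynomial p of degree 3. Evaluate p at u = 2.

Write p(u) = au^3 + bu^2 + cu + d. Substituting each data point gives a linear system:
  -27a + 9b - 3c + d = 34
  -a + b - c + d = 6
  a + b + c + d = 2
  27a + 9b + 3c + d = 70
Solving the system yields a = 1, b = 6, c = -3, d = -2.
So p(u) = u^3 + 6u^2 - 3u - 2.
Then p(2) = 24.

24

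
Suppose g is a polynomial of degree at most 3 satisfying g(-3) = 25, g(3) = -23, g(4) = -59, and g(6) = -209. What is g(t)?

g(t) = -t^3 + t + 1

Write g(t) = at^3 + bt^2 + ct + d. Substituting each data point gives a linear system:
  -27a + 9b - 3c + d = 25
  27a + 9b + 3c + d = -23
  64a + 16b + 4c + d = -59
  216a + 36b + 6c + d = -209
Solving the system yields a = -1, b = 0, c = 1, d = 1.
So g(t) = -t^3 + t + 1.
Check: g(-3) = 25. ✓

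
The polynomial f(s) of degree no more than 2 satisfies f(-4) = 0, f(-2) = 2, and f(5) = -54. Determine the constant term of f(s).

Write f(s) = as^2 + bs + c. Substituting each data point gives a linear system:
  16a - 4b + c = 0
  4a - 2b + c = 2
  25a + 5b + c = -54
Solving the system yields a = -1, b = -5, c = -4.
So f(s) = -s^2 - 5s - 4.
The constant term is -4.

-4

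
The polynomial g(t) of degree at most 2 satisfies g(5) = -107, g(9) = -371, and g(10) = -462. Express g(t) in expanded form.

Write g(t) = at^2 + bt + c. Substituting each data point gives a linear system:
  25a + 5b + c = -107
  81a + 9b + c = -371
  100a + 10b + c = -462
Solving the system yields a = -5, b = 4, c = -2.
So g(t) = -5t² + 4t - 2.
Check: g(10) = -462. ✓

g(t) = -5t^2 + 4t - 2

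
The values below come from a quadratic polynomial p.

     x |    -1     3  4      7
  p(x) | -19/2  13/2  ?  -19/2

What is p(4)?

11/2

The 3 known points determine the degree-2 polynomial uniquely.
Write p(x) = ax^2 + bx + c. Substituting each data point gives a linear system:
  a - b + c = -19/2
  9a + 3b + c = 13/2
  49a + 7b + c = -19/2
Solving the system yields a = -1, b = 6, c = -5/2.
So p(x) = -x^2 + 6x - 5/2.
Then p(4) = 11/2.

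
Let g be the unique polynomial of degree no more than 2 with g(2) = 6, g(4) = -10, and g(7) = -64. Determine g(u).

Using the Lagrange interpolation formula with nodes 2, 4, 7:
  L_0(u) = (u - 4)(u - 7) / 10
  L_1(u) = (u - 2)(u - 7) / -6
  L_2(u) = (u - 2)(u - 4) / 15
Then g(u) = 6·L_0(u) - 10·L_1(u) - 64·L_2(u).
Expanding and collecting terms gives g(u) = -2u^2 + 4u + 6.
Check: g(4) = -10. ✓

g(u) = -2u^2 + 4u + 6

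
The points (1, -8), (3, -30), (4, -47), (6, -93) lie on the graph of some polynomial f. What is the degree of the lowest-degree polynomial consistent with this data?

Divided differences on the nodes 1, 3, 4, 6:
  order 0: -8  -30  -47  -93
  order 1: -11  -17  -23
  order 2: -2  -2
  order 3: 0
The order-2 divided differences are all -2 (nonzero) and every higher order vanishes, so the data lies on a polynomial of degree exactly 2.

2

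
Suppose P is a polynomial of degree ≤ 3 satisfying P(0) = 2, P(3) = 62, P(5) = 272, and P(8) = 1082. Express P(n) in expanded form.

P(n) = 2n^3 + n^2 - n + 2

Write P(n) = an^3 + bn^2 + cn + d. Substituting each data point gives a linear system:
  d = 2
  27a + 9b + 3c + d = 62
  125a + 25b + 5c + d = 272
  512a + 64b + 8c + d = 1082
Solving the system yields a = 2, b = 1, c = -1, d = 2.
So P(n) = 2n^3 + n^2 - n + 2.
Check: P(0) = 2. ✓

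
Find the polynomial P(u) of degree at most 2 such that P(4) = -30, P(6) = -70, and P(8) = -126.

Write P(u) = au^2 + bu + c. Substituting each data point gives a linear system:
  16a + 4b + c = -30
  36a + 6b + c = -70
  64a + 8b + c = -126
Solving the system yields a = -2, b = 0, c = 2.
So P(u) = -2u^2 + 2.
Check: P(4) = -30. ✓

P(u) = -2u^2 + 2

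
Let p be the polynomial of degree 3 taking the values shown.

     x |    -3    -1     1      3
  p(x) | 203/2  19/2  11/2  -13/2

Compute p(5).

Forward differences of the values at x = -3, -1, 1, 3:
  p  : 203/2  19/2  11/2  -13/2
  Δ  : -92  -4  -12
  Δ^2: 88  -8
  Δ^3: -96
The third differences are constant, confirming degree 3.
Interpolating (Newton forward form) and evaluating at x = 5 gives p(5) = -245/2.

-245/2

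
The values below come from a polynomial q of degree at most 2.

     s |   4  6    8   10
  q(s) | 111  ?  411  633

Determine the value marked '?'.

The 3 known points determine the degree-2 polynomial uniquely.
Write q(s) = as^2 + bs + c. Substituting each data point gives a linear system:
  16a + 4b + c = 111
  64a + 8b + c = 411
  100a + 10b + c = 633
Solving the system yields a = 6, b = 3, c = 3.
So q(s) = 6s^2 + 3s + 3.
Then q(6) = 237.

237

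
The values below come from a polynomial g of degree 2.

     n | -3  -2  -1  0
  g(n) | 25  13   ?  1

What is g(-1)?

The 3 known points determine the degree-2 polynomial uniquely.
Write g(n) = an^2 + bn + c. Substituting each data point gives a linear system:
  9a - 3b + c = 25
  4a - 2b + c = 13
  c = 1
Solving the system yields a = 2, b = -2, c = 1.
So g(n) = 2n^2 - 2n + 1.
Then g(-1) = 5.

5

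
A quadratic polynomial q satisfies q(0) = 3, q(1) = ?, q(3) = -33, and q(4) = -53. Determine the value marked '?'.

The 3 known points determine the degree-2 polynomial uniquely.
Write q(x) = ax^2 + bx + c. Substituting each data point gives a linear system:
  c = 3
  9a + 3b + c = -33
  16a + 4b + c = -53
Solving the system yields a = -2, b = -6, c = 3.
So q(x) = -2x^2 - 6x + 3.
Then q(1) = -5.

-5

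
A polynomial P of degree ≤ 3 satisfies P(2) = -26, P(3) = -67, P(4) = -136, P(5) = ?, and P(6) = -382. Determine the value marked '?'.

On equispaced nodes a degree-3 polynomial has vanishing fourth forward difference, so
  P(2) - 4·P(3) + 6·P(4) - 4·P(5) + P(6) = 0.
Substituting the known values and solving for P(5):
  -4·P(5) = 956
  P(5) = -239.

-239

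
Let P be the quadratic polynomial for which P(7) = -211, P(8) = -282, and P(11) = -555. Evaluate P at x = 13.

Using the Lagrange interpolation formula with nodes 7, 8, 11:
  L_0(x) = (x - 8)(x - 11) / 4
  L_1(x) = (x - 7)(x - 11) / -3
  L_2(x) = (x - 7)(x - 8) / 12
Then P(x) = -211·L_0(x) - 282·L_1(x) - 555·L_2(x).
Expanding and collecting terms gives P(x) = -5x^2 + 4x + 6.
Evaluating at x = 13: P(13) = -787.

-787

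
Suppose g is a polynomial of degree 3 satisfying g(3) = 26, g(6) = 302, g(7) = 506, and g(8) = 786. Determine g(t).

g(t) = 2t^3 - 4t^2 + 2t + 2

Using the Lagrange interpolation formula with nodes 3, 6, 7, 8:
  L_0(t) = (t - 6)(t - 7)(t - 8) / -60
  L_1(t) = (t - 3)(t - 7)(t - 8) / 6
  L_2(t) = (t - 3)(t - 6)(t - 8) / -4
  L_3(t) = (t - 3)(t - 6)(t - 7) / 10
Then g(t) = 26·L_0(t) + 302·L_1(t) + 506·L_2(t) + 786·L_3(t).
Expanding and collecting terms gives g(t) = 2t^3 - 4t^2 + 2t + 2.
Check: g(3) = 26. ✓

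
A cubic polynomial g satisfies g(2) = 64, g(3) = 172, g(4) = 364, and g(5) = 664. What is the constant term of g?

Write g(t) = at^3 + bt^2 + ct + d. Substituting each data point gives a linear system:
  8a + 4b + 2c + d = 64
  27a + 9b + 3c + d = 172
  64a + 16b + 4c + d = 364
  125a + 25b + 5c + d = 664
Solving the system yields a = 4, b = 6, c = 2, d = 4.
So g(t) = 4t³ + 6t² + 2t + 4.
The constant term is 4.

4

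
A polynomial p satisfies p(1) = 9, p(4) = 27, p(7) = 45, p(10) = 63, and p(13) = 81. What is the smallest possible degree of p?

Forward differences of the values at u = 1, 4, 7, 10, 13:
  p  : 9  27  45  63  81
  Δ  : 18  18  18  18
  Δ^2: 0  0  0
  Δ^3: 0  0
  Δ^4: 0
The first differences are constant (18) and nonzero, while all higher differences vanish, so the minimal degree is 1.

1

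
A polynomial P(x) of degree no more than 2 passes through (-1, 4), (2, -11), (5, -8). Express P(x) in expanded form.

P(x) = x^2 - 6x - 3

Using the Lagrange interpolation formula with nodes -1, 2, 5:
  L_0(x) = (x - 2)(x - 5) / 18
  L_1(x) = (x + 1)(x - 5) / -9
  L_2(x) = (x + 1)(x - 2) / 18
Then P(x) = 4·L_0(x) - 11·L_1(x) - 8·L_2(x).
Expanding and collecting terms gives P(x) = x^2 - 6x - 3.
Check: P(5) = -8. ✓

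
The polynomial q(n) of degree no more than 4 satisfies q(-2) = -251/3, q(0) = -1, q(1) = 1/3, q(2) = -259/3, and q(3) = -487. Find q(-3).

Using the Lagrange interpolation formula with nodes -2, 0, 1, 2, 3:
  L_0(n) = n(n - 1)(n - 2)(n - 3) / 120
  L_1(n) = (n + 2)(n - 1)(n - 2)(n - 3) / -12
  L_2(n) = (n + 2)n(n - 2)(n - 3) / 6
  L_3(n) = (n + 2)n(n - 1)(n - 3) / -8
  L_4(n) = (n + 2)n(n - 1)(n - 2) / 30
Then q(n) = -251/3·L_0(n) - 1·L_1(n) + 1/3·L_2(n) - 259/3·L_3(n) - 487·L_4(n).
Expanding and collecting terms gives q(n) = -6n^4 - (5/3)n^3 + 3n^2 + 6n - 1.
Evaluating at n = -3: q(-3) = -433.

-433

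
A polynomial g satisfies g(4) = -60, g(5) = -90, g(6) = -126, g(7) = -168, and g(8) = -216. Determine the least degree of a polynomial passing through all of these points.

2

Forward differences of the values at x = 4, 5, 6, 7, 8:
  g  : -60  -90  -126  -168  -216
  Δ  : -30  -36  -42  -48
  Δ^2: -6  -6  -6
  Δ^3: 0  0
  Δ^4: 0
The second differences are constant (-6) and nonzero, while all higher differences vanish, so the minimal degree is 2.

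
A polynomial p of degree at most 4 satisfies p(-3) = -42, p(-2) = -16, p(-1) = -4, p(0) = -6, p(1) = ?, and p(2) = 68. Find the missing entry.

The 5 known points determine the degree-4 polynomial uniquely.
Write p(x) = ax^4 + bx^3 + cx^2 + dx + e. Substituting each data point gives a linear system:
  81a - 27b + 9c - 3d + e = -42
  16a - 8b + 4c - 2d + e = -16
  a - b + c - d + e = -4
  e = -6
  16a + 8b + 4c + 2d + e = 68
Solving the system yields a = 1, b = 6, c = 4, d = -3, e = -6.
So p(x) = x^4 + 6x^3 + 4x^2 - 3x - 6.
Then p(1) = 2.

2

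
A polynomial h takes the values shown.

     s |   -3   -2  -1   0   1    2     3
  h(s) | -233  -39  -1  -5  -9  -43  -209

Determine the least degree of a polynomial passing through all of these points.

4

Forward differences of the values at s = -3, -2, -1, 0, 1, 2, 3:
  h  : -233  -39  -1  -5  -9  -43  -209
  Δ  : 194  38  -4  -4  -34  -166
  Δ^2: -156  -42  0  -30  -132
  Δ^3: 114  42  -30  -102
  Δ^4: -72  -72  -72
  Δ^5: 0  0
  Δ^6: 0
The fourth differences are constant (-72) and nonzero, while all higher differences vanish, so the minimal degree is 4.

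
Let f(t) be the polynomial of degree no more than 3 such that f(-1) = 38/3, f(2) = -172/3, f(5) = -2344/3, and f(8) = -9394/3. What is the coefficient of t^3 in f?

-6

Write f(t) = at^3 + bt^2 + ct + d. Substituting each data point gives a linear system:
  -a + b - c + d = 38/3
  8a + 4b + 2c + d = -172/3
  125a + 25b + 5c + d = -2344/3
  512a + 64b + 8c + d = -9394/3
Solving the system yields a = -6, b = -1/3, c = -5, d = 2.
So f(t) = -6t^3 - (1/3)t^2 - 5t + 2.
The leading coefficient is -6.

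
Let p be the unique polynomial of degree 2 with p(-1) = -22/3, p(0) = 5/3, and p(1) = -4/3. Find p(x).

Using the Lagrange interpolation formula with nodes -1, 0, 1:
  L_0(x) = x(x - 1) / 2
  L_1(x) = (x + 1)(x - 1) / -1
  L_2(x) = (x + 1)x / 2
Then p(x) = -22/3·L_0(x) + 5/3·L_1(x) - 4/3·L_2(x).
Expanding and collecting terms gives p(x) = -6x^2 + 3x + 5/3.
Check: p(1) = -4/3. ✓

p(x) = -6x^2 + 3x + 5/3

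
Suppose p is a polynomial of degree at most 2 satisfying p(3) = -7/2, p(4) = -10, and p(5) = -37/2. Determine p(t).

p(t) = -t^2 + (1/2)t + 4

Using the Lagrange interpolation formula with nodes 3, 4, 5:
  L_0(t) = (t - 4)(t - 5) / 2
  L_1(t) = (t - 3)(t - 5) / -1
  L_2(t) = (t - 3)(t - 4) / 2
Then p(t) = -7/2·L_0(t) - 10·L_1(t) - 37/2·L_2(t).
Expanding and collecting terms gives p(t) = -t^2 + (1/2)t + 4.
Check: p(5) = -37/2. ✓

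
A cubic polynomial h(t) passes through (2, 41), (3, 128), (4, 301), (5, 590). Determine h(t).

Using the Lagrange interpolation formula with nodes 2, 3, 4, 5:
  L_0(t) = (t - 3)(t - 4)(t - 5) / -6
  L_1(t) = (t - 2)(t - 4)(t - 5) / 2
  L_2(t) = (t - 2)(t - 3)(t - 5) / -2
  L_3(t) = (t - 2)(t - 3)(t - 4) / 6
Then h(t) = 41·L_0(t) + 128·L_1(t) + 301·L_2(t) + 590·L_3(t).
Expanding and collecting terms gives h(t) = 5t³ - 2t² + 2t + 5.
Check: h(5) = 590. ✓

h(t) = 5t^3 - 2t^2 + 2t + 5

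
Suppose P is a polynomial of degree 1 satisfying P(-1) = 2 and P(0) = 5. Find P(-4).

Write P(t) = at + b. Substituting each data point gives a linear system:
  -a + b = 2
  b = 5
Solving the system yields a = 3, b = 5.
So P(t) = 3t + 5.
Then P(-4) = -7.

-7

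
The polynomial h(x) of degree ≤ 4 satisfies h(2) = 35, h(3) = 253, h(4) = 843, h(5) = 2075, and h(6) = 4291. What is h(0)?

Write h(x) = ax^4 + bx^3 + cx^2 + dx + e. Substituting each data point gives a linear system:
  16a + 8b + 4c + 2d + e = 35
  81a + 27b + 9c + 3d + e = 253
  256a + 64b + 16c + 4d + e = 843
  625a + 125b + 25c + 5d + e = 2075
  1296a + 216b + 36c + 6d + e = 4291
Solving the system yields a = 3, b = 3, c = -6, d = -4, e = -5.
So h(x) = 3x^4 + 3x^3 - 6x^2 - 4x - 5.
Then h(0) = -5.

-5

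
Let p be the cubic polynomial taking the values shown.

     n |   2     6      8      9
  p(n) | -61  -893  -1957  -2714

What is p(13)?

-7662

Using the Lagrange interpolation formula with nodes 2, 6, 8, 9:
  L_0(n) = (n - 6)(n - 8)(n - 9) / -168
  L_1(n) = (n - 2)(n - 8)(n - 9) / 24
  L_2(n) = (n - 2)(n - 6)(n - 9) / -12
  L_3(n) = (n - 2)(n - 6)(n - 8) / 21
Then p(n) = -61·L_0(n) - 893·L_1(n) - 1957·L_2(n) - 2714·L_3(n).
Expanding and collecting terms gives p(n) = -3n^3 - 6n^2 - 4n - 5.
Evaluating at n = 13: p(13) = -7662.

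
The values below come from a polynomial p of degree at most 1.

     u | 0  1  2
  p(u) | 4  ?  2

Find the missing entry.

On equispaced nodes a degree-1 polynomial has vanishing second forward difference, so
  p(0) - 2·p(1) + p(2) = 0.
Substituting the known values and solving for p(1):
  -2·p(1) = -6
  p(1) = 3.

3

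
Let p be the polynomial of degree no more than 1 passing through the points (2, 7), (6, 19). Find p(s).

p(s) = 3s + 1

Write p(s) = as + b. Substituting each data point gives a linear system:
  2a + b = 7
  6a + b = 19
Solving the system yields a = 3, b = 1.
So p(s) = 3s + 1.
Check: p(2) = 7. ✓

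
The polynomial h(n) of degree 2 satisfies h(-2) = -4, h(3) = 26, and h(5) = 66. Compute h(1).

2

Write h(n) = an^2 + bn + c. Substituting each data point gives a linear system:
  4a - 2b + c = -4
  9a + 3b + c = 26
  25a + 5b + c = 66
Solving the system yields a = 2, b = 4, c = -4.
So h(n) = 2n² + 4n - 4.
Then h(1) = 2.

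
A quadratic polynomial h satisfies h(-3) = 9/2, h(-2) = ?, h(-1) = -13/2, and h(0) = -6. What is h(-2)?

-3

On equispaced nodes a degree-2 polynomial has vanishing third forward difference, so
  - h(-3) + 3·h(-2) - 3·h(-1) + h(0) = 0.
Substituting the known values and solving for h(-2):
  3·h(-2) = -9
  h(-2) = -3.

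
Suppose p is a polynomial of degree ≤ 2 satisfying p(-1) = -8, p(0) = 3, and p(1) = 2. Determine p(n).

p(n) = -6n^2 + 5n + 3

Write p(n) = an^2 + bn + c. Substituting each data point gives a linear system:
  a - b + c = -8
  c = 3
  a + b + c = 2
Solving the system yields a = -6, b = 5, c = 3.
So p(n) = -6n² + 5n + 3.
Check: p(1) = 2. ✓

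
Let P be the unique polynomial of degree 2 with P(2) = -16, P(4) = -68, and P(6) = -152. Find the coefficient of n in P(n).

Write P(n) = an^2 + bn + c. Substituting each data point gives a linear system:
  4a + 2b + c = -16
  16a + 4b + c = -68
  36a + 6b + c = -152
Solving the system yields a = -4, b = -2, c = 4.
So P(n) = -4n^2 - 2n + 4.
The coefficient of n is -2.

-2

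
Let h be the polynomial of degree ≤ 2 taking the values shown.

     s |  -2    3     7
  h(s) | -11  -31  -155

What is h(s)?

Using the Lagrange interpolation formula with nodes -2, 3, 7:
  L_0(s) = (s - 3)(s - 7) / 45
  L_1(s) = (s + 2)(s - 7) / -20
  L_2(s) = (s + 2)(s - 3) / 36
Then h(s) = -11·L_0(s) - 31·L_1(s) - 155·L_2(s).
Expanding and collecting terms gives h(s) = -3s^2 - s - 1.
Check: h(7) = -155. ✓

h(s) = -3s^2 - s - 1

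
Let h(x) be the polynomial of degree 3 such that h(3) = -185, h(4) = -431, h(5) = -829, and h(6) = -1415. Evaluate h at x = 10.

Write h(x) = ax^3 + bx^2 + cx + d. Substituting each data point gives a linear system:
  27a + 9b + 3c + d = -185
  64a + 16b + 4c + d = -431
  125a + 25b + 5c + d = -829
  216a + 36b + 6c + d = -1415
Solving the system yields a = -6, b = -4, c = 4, d = 1.
So h(x) = -6x³ - 4x² + 4x + 1.
Then h(10) = -6359.

-6359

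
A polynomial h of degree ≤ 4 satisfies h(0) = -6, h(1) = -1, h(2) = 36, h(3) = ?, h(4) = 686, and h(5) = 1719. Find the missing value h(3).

On equispaced nodes a degree-4 polynomial has vanishing fifth forward difference, so
  - h(0) + 5·h(1) - 10·h(2) + 10·h(3) - 5·h(4) + h(5) = 0.
Substituting the known values and solving for h(3):
  10·h(3) = 2070
  h(3) = 207.

207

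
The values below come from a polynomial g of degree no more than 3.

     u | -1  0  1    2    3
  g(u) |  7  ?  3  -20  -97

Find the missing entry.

2

The 4 known points determine the degree-3 polynomial uniquely.
Write g(u) = au^3 + bu^2 + cu + d. Substituting each data point gives a linear system:
  -a + b - c + d = 7
  a + b + c + d = 3
  8a + 4b + 2c + d = -20
  27a + 9b + 3c + d = -97
Solving the system yields a = -5, b = 3, c = 3, d = 2.
So g(u) = -5u^3 + 3u^2 + 3u + 2.
Then g(0) = 2.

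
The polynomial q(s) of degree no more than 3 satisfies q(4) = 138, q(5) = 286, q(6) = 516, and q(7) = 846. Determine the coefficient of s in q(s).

Write q(s) = as^3 + bs^2 + cs + d. Substituting each data point gives a linear system:
  64a + 16b + 4c + d = 138
  125a + 25b + 5c + d = 286
  216a + 36b + 6c + d = 516
  343a + 49b + 7c + d = 846
Solving the system yields a = 3, b = -4, c = 1, d = 6.
So q(s) = 3s^3 - 4s^2 + s + 6.
The coefficient of s is 1.

1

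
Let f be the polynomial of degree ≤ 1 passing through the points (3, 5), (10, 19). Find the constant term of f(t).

-1

Write f(t) = at + b. Substituting each data point gives a linear system:
  3a + b = 5
  10a + b = 19
Solving the system yields a = 2, b = -1.
So f(t) = 2t - 1.
The constant term is -1.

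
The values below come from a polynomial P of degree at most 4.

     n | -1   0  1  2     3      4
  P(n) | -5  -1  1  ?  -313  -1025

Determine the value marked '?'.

-53

The 5 known points determine the degree-4 polynomial uniquely.
Write P(n) = an^4 + bn^3 + cn^2 + dn + e. Substituting each data point gives a linear system:
  a - b + c - d + e = -5
  e = -1
  a + b + c + d + e = 1
  81a + 27b + 9c + 3d + e = -313
  256a + 64b + 16c + 4d + e = -1025
Solving the system yields a = -4, b = -1, c = 3, d = 4, e = -1.
So P(n) = -4n^4 - n^3 + 3n^2 + 4n - 1.
Then P(2) = -53.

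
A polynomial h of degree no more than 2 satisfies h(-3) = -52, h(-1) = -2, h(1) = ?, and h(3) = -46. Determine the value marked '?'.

The 3 known points determine the degree-2 polynomial uniquely.
Write h(t) = at^2 + bt + c. Substituting each data point gives a linear system:
  9a - 3b + c = -52
  a - b + c = -2
  9a + 3b + c = -46
Solving the system yields a = -6, b = 1, c = 5.
So h(t) = -6t² + t + 5.
Then h(1) = 0.

0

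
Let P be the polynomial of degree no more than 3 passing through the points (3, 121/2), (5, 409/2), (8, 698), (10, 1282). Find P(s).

P(s) = s^3 + (5/2)s^2 + 3s + 2

Write P(s) = as^3 + bs^2 + cs + d. Substituting each data point gives a linear system:
  27a + 9b + 3c + d = 121/2
  125a + 25b + 5c + d = 409/2
  512a + 64b + 8c + d = 698
  1000a + 100b + 10c + d = 1282
Solving the system yields a = 1, b = 5/2, c = 3, d = 2.
So P(s) = s^3 + (5/2)s^2 + 3s + 2.
Check: P(5) = 409/2. ✓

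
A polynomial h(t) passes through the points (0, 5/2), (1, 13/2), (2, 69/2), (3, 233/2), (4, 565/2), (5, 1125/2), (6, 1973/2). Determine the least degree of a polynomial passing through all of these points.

3

Forward differences of the values at t = 0, 1, 2, 3, 4, 5, 6:
  h  : 5/2  13/2  69/2  233/2  565/2  1125/2  1973/2
  Δ  : 4  28  82  166  280  424
  Δ^2: 24  54  84  114  144
  Δ^3: 30  30  30  30
  Δ^4: 0  0  0
  Δ^5: 0  0
  Δ^6: 0
The third differences are constant (30) and nonzero, while all higher differences vanish, so the minimal degree is 3.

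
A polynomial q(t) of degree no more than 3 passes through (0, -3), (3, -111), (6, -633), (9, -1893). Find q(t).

Write q(t) = at^3 + bt^2 + ct + d. Substituting each data point gives a linear system:
  d = -3
  27a + 9b + 3c + d = -111
  216a + 36b + 6c + d = -633
  729a + 81b + 9c + d = -1893
Solving the system yields a = -2, b = -5, c = -3, d = -3.
So q(t) = -2t^3 - 5t^2 - 3t - 3.
Check: q(6) = -633. ✓

q(t) = -2t^3 - 5t^2 - 3t - 3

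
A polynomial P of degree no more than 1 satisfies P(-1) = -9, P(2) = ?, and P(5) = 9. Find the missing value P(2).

0

On equispaced nodes a degree-1 polynomial has vanishing second forward difference, so
  P(-1) - 2·P(2) + P(5) = 0.
Substituting the known values and solving for P(2):
  -2·P(2) = 0
  P(2) = 0.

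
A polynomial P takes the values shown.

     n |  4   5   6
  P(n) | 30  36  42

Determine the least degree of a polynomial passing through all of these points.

Forward differences of the values at n = 4, 5, 6:
  P  : 30  36  42
  Δ  : 6  6
  Δ^2: 0
The first differences are constant (6) and nonzero, while all higher differences vanish, so the minimal degree is 1.

1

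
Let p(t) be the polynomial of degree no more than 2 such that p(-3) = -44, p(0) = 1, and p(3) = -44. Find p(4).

-79

Write p(t) = at^2 + bt + c. Substituting each data point gives a linear system:
  9a - 3b + c = -44
  c = 1
  9a + 3b + c = -44
Solving the system yields a = -5, b = 0, c = 1.
So p(t) = -5t^2 + 1.
Then p(4) = -79.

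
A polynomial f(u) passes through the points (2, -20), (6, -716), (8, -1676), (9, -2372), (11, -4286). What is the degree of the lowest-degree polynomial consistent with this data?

3

Divided differences on the nodes 2, 6, 8, 9, 11:
  order 0: -20  -716  -1676  -2372  -4286
  order 1: -174  -480  -696  -957
  order 2: -51  -72  -87
  order 3: -3  -3
  order 4: 0
The order-3 divided differences are all -3 (nonzero) and every higher order vanishes, so the data lies on a polynomial of degree exactly 3.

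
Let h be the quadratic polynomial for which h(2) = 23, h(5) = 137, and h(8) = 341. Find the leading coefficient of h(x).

5

Write h(x) = ax^2 + bx + c. Substituting each data point gives a linear system:
  4a + 2b + c = 23
  25a + 5b + c = 137
  64a + 8b + c = 341
Solving the system yields a = 5, b = 3, c = -3.
So h(x) = 5x^2 + 3x - 3.
The leading coefficient is 5.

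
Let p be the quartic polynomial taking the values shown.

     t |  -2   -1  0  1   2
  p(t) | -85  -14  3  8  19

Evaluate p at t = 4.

Forward differences of the values at t = -2, -1, 0, 1, 2:
  p  : -85  -14  3  8  19
  Δ  : 71  17  5  11
  Δ^2: -54  -12  6
  Δ^3: 42  18
  Δ^4: -24
The fourth differences are constant, confirming degree 4.
Interpolating (Newton forward form) and evaluating at t = 4 gives p(4) = 11.

11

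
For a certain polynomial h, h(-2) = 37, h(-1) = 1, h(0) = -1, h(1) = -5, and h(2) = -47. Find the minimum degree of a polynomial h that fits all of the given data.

Forward differences of the values at u = -2, -1, 0, 1, 2:
  h  : 37  1  -1  -5  -47
  Δ  : -36  -2  -4  -42
  Δ^2: 34  -2  -38
  Δ^3: -36  -36
  Δ^4: 0
The third differences are constant (-36) and nonzero, while all higher differences vanish, so the minimal degree is 3.

3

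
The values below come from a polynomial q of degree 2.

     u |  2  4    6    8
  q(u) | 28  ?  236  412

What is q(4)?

108

The 3 known points determine the degree-2 polynomial uniquely.
Write q(u) = au^2 + bu + c. Substituting each data point gives a linear system:
  4a + 2b + c = 28
  36a + 6b + c = 236
  64a + 8b + c = 412
Solving the system yields a = 6, b = 4, c = -4.
So q(u) = 6u^2 + 4u - 4.
Then q(4) = 108.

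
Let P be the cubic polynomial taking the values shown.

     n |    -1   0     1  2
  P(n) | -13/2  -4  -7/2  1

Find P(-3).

-83/2

Forward differences of the values at n = -1, 0, 1, 2:
  P  : -13/2  -4  -7/2  1
  Δ  : 5/2  1/2  9/2
  Δ^2: -2  4
  Δ^3: 6
The third differences are constant, confirming degree 3.
Interpolating (Newton forward form) and evaluating at n = -3 gives P(-3) = -83/2.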